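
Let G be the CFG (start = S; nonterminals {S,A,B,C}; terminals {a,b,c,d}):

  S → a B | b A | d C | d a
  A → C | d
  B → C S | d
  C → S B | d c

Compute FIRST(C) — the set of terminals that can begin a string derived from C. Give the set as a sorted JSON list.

FIRST sets, iterate to fixpoint:
[1]
  A via A→d: +{d}
  B via B→d: +{d}
  C via C→d c: +{d}
  S via S→a B: +{a}
  S via S→b A: +{b}
  S via S→d C: +{d}
  FIRST(S)={a,b,d}  FIRST(A)={d}  FIRST(B)={d}  FIRST(C)={d}
[2]
  C via C→S B: +{a,b}
  FIRST(S)={a,b,d}  FIRST(A)={d}  FIRST(B)={d}  FIRST(C)={a,b,d}
[3]
  A via A→C: +{a,b}
  B via B→C S: +{a,b}
  FIRST(S)={a,b,d}  FIRST(A)={a,b,d}  FIRST(B)={a,b,d}  FIRST(C)={a,b,d}
[4] (no change)
  FIRST(S)={a,b,d}  FIRST(A)={a,b,d}  FIRST(B)={a,b,d}  FIRST(C)={a,b,d}

FIRST(C) = ["a", "b", "d"]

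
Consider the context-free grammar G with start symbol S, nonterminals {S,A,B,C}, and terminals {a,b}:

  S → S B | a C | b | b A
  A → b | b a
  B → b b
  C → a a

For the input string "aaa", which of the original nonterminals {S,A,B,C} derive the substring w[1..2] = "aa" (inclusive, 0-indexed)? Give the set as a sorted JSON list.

Convert to CNF:
  S -> S B | T0 A | T1 C | b
  A -> T0 T1 | b
  B -> T0 T0
  C -> T1 T1
  T0 -> b
  T1 -> a

Fill CYK table bottom-up, restricted to cells inside w[1..2]:
  cell(1,1) a: {T1}  orig:{}
  cell(2,2) a: {T1}  orig:{}
  cell(1,2) aa: {C}

Original NTs in T[1,2] deriving "aa": ["C"]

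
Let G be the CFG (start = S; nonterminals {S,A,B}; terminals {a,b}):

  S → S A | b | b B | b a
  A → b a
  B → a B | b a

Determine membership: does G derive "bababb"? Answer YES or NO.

CNF form of G:
  S -> S A | T0 B | T0 T1 | b
  A -> T0 T1
  B -> T0 T1 | T1 B
  T0 -> b
  T1 -> a

Fill CYK table bottom-up:
  T[0,0] 'b' = {S,T0}  orig:{S}
  T[1,1] 'a' = {T1}  orig:{}
  T[2,2] 'b' = {S,T0}  orig:{S}
  T[3,3] 'a' = {T1}  orig:{}
  T[4,4] 'b' = {S,T0}  orig:{S}
  T[5,5] 'b' = {S,T0}  orig:{S}
  T[0,1] 'ba' = {A,B,S}
  T[1,2] 'ab' = ∅
  T[2,3] 'ba' = {A,B,S}
  T[3,4] 'ab' = ∅
  T[4,5] 'bb' = ∅
  T[0,2] 'bab' = ∅
  T[1,3] 'aba' = {B}
  T[2,4] 'bab' = ∅
  T[3,5] 'abb' = ∅
  T[0,3] 'baba' = {S}
  T[1,4] 'abab' = ∅
  T[2,5] 'babb' = ∅
  T[0,4] 'babab' = ∅
  T[1,5] 'ababb' = ∅
  T[0,5] 'bababb' = ∅

S ∉ T[0,5] ⇒ NO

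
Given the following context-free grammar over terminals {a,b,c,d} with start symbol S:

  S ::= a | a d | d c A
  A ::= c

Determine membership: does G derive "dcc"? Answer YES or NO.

CNF form of G:
  S -> T0 T1 | T1 X3 | a
  A -> c
  T0 -> a
  T1 -> d
  T2 -> c
  X3 -> T2 A

CYK table (by increasing span):
  T[0,0] 'd' = {T1}  orig:{}
  T[1,1] 'c' = {A,T2}  orig:{A}
  T[2,2] 'c' = {A,T2}  orig:{A}
  T[0,1] 'dc' = ∅
  T[1,2] 'cc' = {X3}  orig:{}
  T[0,2] 'dcc' = {S}

S ∈ T[0,2] ⇒ YES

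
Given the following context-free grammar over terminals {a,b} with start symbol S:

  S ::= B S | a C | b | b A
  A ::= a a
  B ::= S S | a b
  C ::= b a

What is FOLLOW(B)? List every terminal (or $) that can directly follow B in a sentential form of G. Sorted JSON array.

Compute FIRST by fixpoint:
iter 1:
  A via A→a a: +{a}
  B via B→a b: +{a}
  C via C→b a: +{b}
  S via S→B S: +{a}
  S via S→b: +{b}
  S: {a,b}  A: {a}  B: {a}  C: {b}
iter 2:
  B via B→S S: +{b}
  S: {a,b}  A: {a}  B: {a,b}  C: {b}
iter 3: (no change)
  S: {a,b}  A: {a}  B: {a,b}  C: {b}

FOLLOW iteration:
FOLLOW(S) := {$}
round 1:
  B→S S: FOLLOW(S) ⊇ FIRST(S) = {a,b}; new: +{a,b}
  S→B S: FOLLOW(B) ⊇ FIRST(S) = {a,b}; new: +{a,b}
  S→a C: FOLLOW(C) ⊇ FOLLOW(S) ⊇ {$,a,b}; new: +{$,a,b}
  S→b A: FOLLOW(A) ⊇ FOLLOW(S) ⊇ {$,a,b}; new: +{$,a,b}
  S: {$,a,b}  A: {$,a,b}  B: {a,b}  C: {$,a,b}
round 2: done
  S: {$,a,b}  A: {$,a,b}  B: {a,b}  C: {$,a,b}

FOLLOW(B) = ["a", "b"]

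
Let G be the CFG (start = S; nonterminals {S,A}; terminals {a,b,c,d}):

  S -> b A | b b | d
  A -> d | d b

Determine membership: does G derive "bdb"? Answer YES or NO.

CNF form of G:
  S -> T1 A | T1 T1 | d
  A -> T0 T1 | d
  T0 -> d
  T1 -> b

CYK fill:
  cell(0,0) b: {T1}  orig:{}
  cell(1,1) d: {A,S,T0}  orig:{A,S}
  cell(2,2) b: {T1}  orig:{}
  cell(0,1) bd: {S}
  cell(1,2) db: {A}
  cell(0,2) bdb: {S}

S ∈ T[0,2] ⇒ YES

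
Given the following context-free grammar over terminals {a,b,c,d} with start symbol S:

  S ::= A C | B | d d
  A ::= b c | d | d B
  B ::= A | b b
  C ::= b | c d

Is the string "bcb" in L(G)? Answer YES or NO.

CNF form of G:
  S -> A C | T0 T0 | T0 T1 | T2 B | T2 T2 | d
  A -> T0 T1 | T2 B | d
  B -> T0 T0 | T0 T1 | T2 B | d
  C -> T1 T2 | b
  T0 -> b
  T1 -> c
  T2 -> d

Fill CYK table bottom-up:
  cell(0,0) b: {C,T0}  orig:{C}
  cell(1,1) c: {T1}  orig:{}
  cell(2,2) b: {C,T0}  orig:{C}
  cell(0,1) bc: {A,B,S}
  cell(1,2) cb: ∅
  cell(0,2) bcb: {S}

S ∈ T[0,2] ⇒ YES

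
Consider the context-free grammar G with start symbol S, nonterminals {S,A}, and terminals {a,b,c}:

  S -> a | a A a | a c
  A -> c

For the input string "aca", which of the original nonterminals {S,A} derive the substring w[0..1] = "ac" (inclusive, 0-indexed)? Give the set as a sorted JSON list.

Convert to CNF:
  S -> T0 T1 | T0 X2 | a
  A -> c
  T0 -> a
  T1 -> c
  X2 -> A T0

CYK table (by increasing span) — only the sub-triangle for w[0..1]:
  T[0,0] 'a' = {S,T0}  orig:{S}
  T[1,1] 'c' = {A,T1}  orig:{A}
  T[0,1] 'ac' = {S}

Original NTs in T[0,1] deriving "ac": ["S"]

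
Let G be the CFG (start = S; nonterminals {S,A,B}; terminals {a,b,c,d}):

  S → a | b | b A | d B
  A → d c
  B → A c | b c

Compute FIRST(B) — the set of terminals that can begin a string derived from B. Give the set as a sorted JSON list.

FIRST iteration:
pass 1:
  A via A→d c: +{d}
  B via B→A c: +{d}
  B via B→b c: +{b}
  S via S→a: +{a}
  S via S→b: +{b}
  S via S→d B: +{d}
  S: {a,b,d}  A: {d}  B: {b,d}
pass 2: — fixpoint
  S: {a,b,d}  A: {d}  B: {b,d}

FIRST(B) = ["b", "d"]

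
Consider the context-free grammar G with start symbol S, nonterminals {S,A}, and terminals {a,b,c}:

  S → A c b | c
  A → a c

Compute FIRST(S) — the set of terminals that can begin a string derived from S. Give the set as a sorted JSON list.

FIRST sets, iterate to fixpoint:
pass 1:
  A via A→a c: +{a}
  S via S→A c b: +{a}
  S via S→c: +{c}
  FIRST[S]={a,c}  FIRST[A]={a}
pass 2: — fixpoint
  FIRST[S]={a,c}  FIRST[A]={a}

FIRST(S) = ["a", "c"]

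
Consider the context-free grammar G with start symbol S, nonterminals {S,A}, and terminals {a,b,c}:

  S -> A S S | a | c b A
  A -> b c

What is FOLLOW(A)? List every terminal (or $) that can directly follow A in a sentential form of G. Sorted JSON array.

FIRST sets, iterate to fixpoint:
iter 1:
  A via A→b c: +{b}
  S via S→A S S: +{b}
  S via S→a: +{a}
  S via S→c b A: +{c}
  S: {a,b,c}  A: {b}
iter 2: — fixpoint
  S: {a,b,c}  A: {b}

FOLLOW sets:
initialize: $ ∈ FOLLOW(S)
round 1:
  S→A S S: FOLLOW(A) ⊇ FIRST(S) = {a,b,c}; new: +{a,b,c}
  S→A S S: FOLLOW(S) ⊇ FIRST(S) = {a,b,c}; new: +{a,b,c}
  S→c b A: FOLLOW(A) ⊇ FOLLOW(S) ⊇ {$,a,b,c}; new: +{$}
  FOLLOW(S)={$,a,b,c}  FOLLOW(A)={$,a,b,c}
round 2: (no change)
  FOLLOW(S)={$,a,b,c}  FOLLOW(A)={$,a,b,c}

FOLLOW(A) = ["$", "a", "b", "c"]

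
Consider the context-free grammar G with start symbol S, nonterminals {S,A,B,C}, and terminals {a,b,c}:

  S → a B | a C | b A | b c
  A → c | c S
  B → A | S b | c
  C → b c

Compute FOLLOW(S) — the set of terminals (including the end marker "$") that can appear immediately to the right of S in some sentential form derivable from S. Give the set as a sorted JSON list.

Compute FIRST by fixpoint:
iter 1:
  A via A→c: +{c}
  B via B→A: +{c}
  C via C→b c: +{b}
  S via S→a B: +{a}
  S via S→b A: +{b}
  S: {a,b}  A: {c}  B: {c}  C: {b}
iter 2:
  B via B→S b: +{a,b}
  S: {a,b}  A: {c}  B: {a,b,c}  C: {b}
iter 3: (stable)
  S: {a,b}  A: {c}  B: {a,b,c}  C: {b}

FOLLOW sets:
initialize: $ ∈ FOLLOW(S)
iter 1:
  B→S b: FOLLOW(S) ⊇ FIRST(b) = {b}; new: +{b}
  S→a B: FOLLOW(B) ⊇ FOLLOW(S) ⊇ {$,b}; new: +{$,b}
  S→a C: FOLLOW(C) ⊇ FOLLOW(S) ⊇ {$,b}; new: +{$,b}
  S→b A: FOLLOW(A) ⊇ FOLLOW(S) ⊇ {$,b}; new: +{$,b}
  FOLLOW[S]={$,b}  FOLLOW[A]={$,b}  FOLLOW[B]={$,b}  FOLLOW[C]={$,b}
iter 2: done
  FOLLOW[S]={$,b}  FOLLOW[A]={$,b}  FOLLOW[B]={$,b}  FOLLOW[C]={$,b}

FOLLOW(S) = ["$", "b"]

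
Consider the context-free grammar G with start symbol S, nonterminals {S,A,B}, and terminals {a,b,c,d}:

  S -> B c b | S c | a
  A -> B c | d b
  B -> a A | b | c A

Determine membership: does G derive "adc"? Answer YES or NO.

CNF form of G:
  S -> B X4 | S T0 | a
  A -> B T0 | T1 T2
  B -> T0 A | T3 A | b
  T0 -> c
  T1 -> d
  T2 -> b
  T3 -> a
  X4 -> T0 T2

CYK table (by increasing span):
  [0..0]={S,T3}  "a"  orig:{S}
  [1..1]={T1}  "d"  orig:{}
  [2..2]={T0}  "c"  orig:{}
  [0..1]=∅  "ad"
  [1..2]=∅  "dc"
  [0..2]=∅  "adc"

S ∉ T[0,2] ⇒ NO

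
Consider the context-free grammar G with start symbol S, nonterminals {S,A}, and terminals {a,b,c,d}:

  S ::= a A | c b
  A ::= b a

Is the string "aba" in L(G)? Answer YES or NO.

Convert to CNF:
  S -> T1 A | T2 T0
  A -> T0 T1
  T0 -> b
  T1 -> a
  T2 -> c

CYK fill:
  T[0,0] 'a' = {T1}  orig:{}
  T[1,1] 'b' = {T0}  orig:{}
  T[2,2] 'a' = {T1}  orig:{}
  T[0,1] 'ab' = ∅
  T[1,2] 'ba' = {A}
  T[0,2] 'aba' = {S}

S ∈ T[0,2] ⇒ YES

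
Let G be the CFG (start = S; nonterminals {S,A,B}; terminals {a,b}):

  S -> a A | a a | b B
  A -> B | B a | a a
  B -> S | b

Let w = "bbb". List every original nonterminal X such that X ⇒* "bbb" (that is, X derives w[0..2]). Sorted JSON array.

Convert to CNF:
  S -> T0 A | T0 T0 | T1 B
  A -> B T0 | T0 A | T0 T0 | T1 B | b
  B -> T0 A | T0 T0 | T1 B | b
  T0 -> a
  T1 -> b

CYK fill — only the sub-triangle for w[0..2]:
  cell(0,0) b: {A,B,T1}  orig:{A,B}
  cell(1,1) b: {A,B,T1}  orig:{A,B}
  cell(2,2) b: {A,B,T1}  orig:{A,B}
  cell(0,1) bb: {A,B,S}
  cell(1,2) bb: {A,B,S}
  cell(0,2) bbb: {A,B,S}

Original NTs in T[0,2] deriving "bbb": ["A", "B", "S"]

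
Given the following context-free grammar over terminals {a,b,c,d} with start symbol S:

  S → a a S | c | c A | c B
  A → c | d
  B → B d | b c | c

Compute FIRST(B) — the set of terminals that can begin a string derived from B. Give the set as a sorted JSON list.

FIRST sets, iterate to fixpoint:
round 1:
  A via A→c: +{c}
  A via A→d: +{d}
  B via B→b c: +{b}
  B via B→c: +{c}
  S via S→a a S: +{a}
  S via S→c: +{c}
  FIRST[S]={a,c}  FIRST[A]={c,d}  FIRST[B]={b,c}
round 2: (stable)
  FIRST[S]={a,c}  FIRST[A]={c,d}  FIRST[B]={b,c}

FIRST(B) = ["b", "c"]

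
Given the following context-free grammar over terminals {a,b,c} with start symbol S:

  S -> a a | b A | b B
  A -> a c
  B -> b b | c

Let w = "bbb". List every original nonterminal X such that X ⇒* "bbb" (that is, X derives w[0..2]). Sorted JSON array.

Convert to CNF:
  S -> T0 T0 | T2 A | T2 B
  A -> T0 T1
  B -> T2 T2 | c
  T0 -> a
  T1 -> c
  T2 -> b

CYK table (by increasing span), restricted to cells inside w[0..2]:
  cell(0,0) b: {T2}  orig:{}
  cell(1,1) b: {T2}  orig:{}
  cell(2,2) b: {T2}  orig:{}
  cell(0,1) bb: {B}
  cell(1,2) bb: {B}
  cell(0,2) bbb: {S}

Original NTs in T[0,2] deriving "bbb": ["S"]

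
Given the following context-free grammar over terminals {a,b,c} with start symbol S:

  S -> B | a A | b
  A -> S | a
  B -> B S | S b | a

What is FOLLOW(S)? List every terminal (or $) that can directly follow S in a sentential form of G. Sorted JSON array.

FIRST sets, iterate to fixpoint:
iter 1:
  A via A→a: +{a}
  B via B→a: +{a}
  S via S→B: +{a}
  S via S→b: +{b}
  FIRST[S]={a,b}  FIRST[A]={a}  FIRST[B]={a}
iter 2:
  A via A→S: +{b}
  B via B→S b: +{b}
  FIRST[S]={a,b}  FIRST[A]={a,b}  FIRST[B]={a,b}
iter 3: done
  FIRST[S]={a,b}  FIRST[A]={a,b}  FIRST[B]={a,b}

Compute FOLLOW by fixpoint:
FOLLOW(S) := {$}
iter 1:
  B→B S: FOLLOW(B) ⊇ FIRST(S) = {a,b}; new: +{a,b}
  B→B S: FOLLOW(S) ⊇ FOLLOW(B) ⊇ {a,b}; new: +{a,b}
  S→B: FOLLOW(B) ⊇ FOLLOW(S) ⊇ {$,a,b}; new: +{$}
  S→a A: FOLLOW(A) ⊇ FOLLOW(S) ⊇ {$,a,b}; new: +{$,a,b}
  FOLLOW[S]={$,a,b}  FOLLOW[A]={$,a,b}  FOLLOW[B]={$,a,b}
iter 2: (stable)
  FOLLOW[S]={$,a,b}  FOLLOW[A]={$,a,b}  FOLLOW[B]={$,a,b}

FOLLOW(S) = ["$", "a", "b"]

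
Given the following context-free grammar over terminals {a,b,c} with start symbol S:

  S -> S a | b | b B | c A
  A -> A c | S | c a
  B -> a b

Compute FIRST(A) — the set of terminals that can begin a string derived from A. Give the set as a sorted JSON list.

FIRST iteration:
round 1:
  A via A→c a: +{c}
  B via B→a b: +{a}
  S via S→b: +{b}
  S via S→c A: +{c}
  S: {b,c}  A: {c}  B: {a}
round 2:
  A via A→S: +{b}
  S: {b,c}  A: {b,c}  B: {a}
round 3: — fixpoint
  S: {b,c}  A: {b,c}  B: {a}

FIRST(A) = ["b", "c"]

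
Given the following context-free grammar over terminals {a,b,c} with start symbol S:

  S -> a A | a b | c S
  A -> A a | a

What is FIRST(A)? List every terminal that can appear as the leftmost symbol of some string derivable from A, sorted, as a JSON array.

FIRST sets, iterate to fixpoint:
iter 1:
  A via A→a: +{a}
  S via S→a A: +{a}
  S via S→c S: +{c}
  FIRST[S]={a,c}  FIRST[A]={a}
iter 2: (no change)
  FIRST[S]={a,c}  FIRST[A]={a}

FIRST(A) = ["a"]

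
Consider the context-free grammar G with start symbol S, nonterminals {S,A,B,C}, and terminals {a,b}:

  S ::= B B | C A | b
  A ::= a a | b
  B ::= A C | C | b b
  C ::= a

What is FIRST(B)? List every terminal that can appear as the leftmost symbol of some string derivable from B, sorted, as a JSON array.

FIRST iteration:
iter 1:
  A via A→a a: +{a}
  A via A→b: +{b}
  B via B→A C: +{a,b}
  C via C→a: +{a}
  S via S→B B: +{a,b}
  FIRST[S]={a,b}  FIRST[A]={a,b}  FIRST[B]={a,b}  FIRST[C]={a}
iter 2: (no change)
  FIRST[S]={a,b}  FIRST[A]={a,b}  FIRST[B]={a,b}  FIRST[C]={a}

FIRST(B) = ["a", "b"]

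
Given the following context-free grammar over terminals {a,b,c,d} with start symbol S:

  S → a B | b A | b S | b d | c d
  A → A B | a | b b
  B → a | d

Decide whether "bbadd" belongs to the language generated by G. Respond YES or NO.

Convert to CNF:
  S -> T0 A | T0 S | T0 T2 | T1 B | T3 T2
  A -> A B | T0 T0 | a
  B -> a | d
  T0 -> b
  T1 -> a
  T2 -> d
  T3 -> c

CYK table (by increasing span):
  [0..0]={T0}  "b"  orig:{}
  [1..1]={T0}  "b"  orig:{}
  [2..2]={A,B,T1}  "a"  orig:{A,B}
  [3..3]={B,T2}  "d"  orig:{B}
  [4..4]={B,T2}  "d"  orig:{B}
  [0..1]={A}  "bb"
  [1..2]={S}  "ba"
  [2..3]={A,S}  "ad"
  [3..4]=∅  "dd"
  [0..2]={A,S}  "bba"
  [1..3]={S}  "bad"
  [2..4]={A}  "add"
  [0..3]={A,S}  "bbad"
  [1..4]={S}  "badd"
  [0..4]={A,S}  "bbadd"

S ∈ T[0,4] ⇒ YES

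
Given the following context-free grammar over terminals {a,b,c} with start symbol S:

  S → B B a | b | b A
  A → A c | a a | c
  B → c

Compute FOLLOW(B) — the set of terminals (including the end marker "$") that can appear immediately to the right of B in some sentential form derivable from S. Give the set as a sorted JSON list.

FIRST iteration:
pass 1:
  A via A→a a: +{a}
  A via A→c: +{c}
  B via B→c: +{c}
  S via S→B B a: +{c}
  S via S→b: +{b}
  S: {b,c}  A: {a,c}  B: {c}
pass 2: — fixpoint
  S: {b,c}  A: {a,c}  B: {c}

Compute FOLLOW by fixpoint:
FOLLOW(S) := {$}
[1]
  A→A c: FOLLOW(A) ⊇ FIRST(c) = {c}; new: +{c}
  S→B B a: FOLLOW(B) ⊇ FIRST(B) = {c}; new: +{c}
  S→B B a: FOLLOW(B) ⊇ FIRST(a) = {a}; new: +{a}
  S→b A: FOLLOW(A) ⊇ FOLLOW(S) ⊇ {$}; new: +{$}
  FOLLOW[S]={$}  FOLLOW[A]={$,c}  FOLLOW[B]={a,c}
[2] done
  FOLLOW[S]={$}  FOLLOW[A]={$,c}  FOLLOW[B]={a,c}

FOLLOW(B) = ["a", "c"]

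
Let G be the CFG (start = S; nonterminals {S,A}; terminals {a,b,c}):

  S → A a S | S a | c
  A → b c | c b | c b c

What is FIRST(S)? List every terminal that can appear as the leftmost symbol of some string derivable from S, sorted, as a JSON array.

Compute FIRST by fixpoint:
iter 1:
  A via A→b c: +{b}
  A via A→c b: +{c}
  S via S→A a S: +{b,c}
  FIRST[S]={b,c}  FIRST[A]={b,c}
iter 2: (no change)
  FIRST[S]={b,c}  FIRST[A]={b,c}

FIRST(S) = ["b", "c"]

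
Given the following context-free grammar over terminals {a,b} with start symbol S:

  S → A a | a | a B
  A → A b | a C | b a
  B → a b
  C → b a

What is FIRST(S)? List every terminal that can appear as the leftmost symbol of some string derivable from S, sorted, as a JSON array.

FIRST iteration:
round 1:
  A via A→a C: +{a}
  A via A→b a: +{b}
  B via B→a b: +{a}
  C via C→b a: +{b}
  S via S→A a: +{a,b}
  S: {a,b}  A: {a,b}  B: {a}  C: {b}
round 2: (no change)
  S: {a,b}  A: {a,b}  B: {a}  C: {b}

FIRST(S) = ["a", "b"]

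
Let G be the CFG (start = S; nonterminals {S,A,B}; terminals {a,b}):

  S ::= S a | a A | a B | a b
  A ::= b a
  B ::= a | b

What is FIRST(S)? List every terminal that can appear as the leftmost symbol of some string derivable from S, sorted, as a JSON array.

Compute FIRST by fixpoint:
pass 1:
  A via A→b a: +{b}
  B via B→a: +{a}
  B via B→b: +{b}
  S via S→a A: +{a}
  FIRST(S)={a}  FIRST(A)={b}  FIRST(B)={a,b}
pass 2: — fixpoint
  FIRST(S)={a}  FIRST(A)={b}  FIRST(B)={a,b}

FIRST(S) = ["a"]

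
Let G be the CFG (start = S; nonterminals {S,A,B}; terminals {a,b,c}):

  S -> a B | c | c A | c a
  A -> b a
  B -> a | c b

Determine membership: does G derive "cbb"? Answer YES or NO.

Convert to CNF:
  S -> T1 B | T2 A | T2 T1 | c
  A -> T0 T1
  B -> T2 T0 | a
  T0 -> b
  T1 -> a
  T2 -> c

Fill CYK table bottom-up:
  cell(0,0) c: {S,T2}  orig:{S}
  cell(1,1) b: {T0}  orig:{}
  cell(2,2) b: {T0}  orig:{}
  cell(0,1) cb: {B}
  cell(1,2) bb: ∅
  cell(0,2) cbb: ∅

S ∉ T[0,2] ⇒ NO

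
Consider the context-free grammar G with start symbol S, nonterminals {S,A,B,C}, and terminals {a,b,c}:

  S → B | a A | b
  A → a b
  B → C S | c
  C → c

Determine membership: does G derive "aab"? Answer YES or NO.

Convert to CNF:
  S -> C S | T0 A | b | c
  A -> T0 T1
  B -> C S | c
  C -> c
  T0 -> a
  T1 -> b

CYK fill:
  T[0,0] 'a' = {T0}  orig:{}
  T[1,1] 'a' = {T0}  orig:{}
  T[2,2] 'b' = {S,T1}  orig:{S}
  T[0,1] 'aa' = ∅
  T[1,2] 'ab' = {A}
  T[0,2] 'aab' = {S}

S ∈ T[0,2] ⇒ YES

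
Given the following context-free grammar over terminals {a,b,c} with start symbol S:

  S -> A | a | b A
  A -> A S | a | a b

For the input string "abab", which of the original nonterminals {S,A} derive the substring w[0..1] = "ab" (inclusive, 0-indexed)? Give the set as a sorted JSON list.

CNF form of G:
  S -> A S | T0 T1 | T1 A | a
  A -> A S | T0 T1 | a
  T0 -> a
  T1 -> b

CYK table (by increasing span) (cells [i..j] with 0 ≤ i ≤ j ≤ 1 only):
  cell(0,0) a: {A,S,T0}  orig:{A,S}
  cell(1,1) b: {T1}  orig:{}
  cell(0,1) ab: {A,S}

Original NTs in T[0,1] deriving "ab": ["A", "S"]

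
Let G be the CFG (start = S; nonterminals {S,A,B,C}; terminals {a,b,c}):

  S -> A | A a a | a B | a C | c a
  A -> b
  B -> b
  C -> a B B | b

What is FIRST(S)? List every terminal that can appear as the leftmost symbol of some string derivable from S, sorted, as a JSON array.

FIRST sets, iterate to fixpoint:
[1]
  A via A→b: +{b}
  B via B→b: +{b}
  C via C→a B B: +{a}
  C via C→b: +{b}
  S via S→A: +{b}
  S via S→a B: +{a}
  S via S→c a: +{c}
  FIRST[S]={a,b,c}  FIRST[A]={b}  FIRST[B]={b}  FIRST[C]={a,b}
[2] done
  FIRST[S]={a,b,c}  FIRST[A]={b}  FIRST[B]={b}  FIRST[C]={a,b}

FIRST(S) = ["a", "b", "c"]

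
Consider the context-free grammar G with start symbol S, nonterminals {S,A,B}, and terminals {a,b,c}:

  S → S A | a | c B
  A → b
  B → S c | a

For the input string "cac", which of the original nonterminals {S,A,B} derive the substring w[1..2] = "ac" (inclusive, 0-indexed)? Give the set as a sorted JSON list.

CNF form of G:
  S -> S A | T0 B | a
  A -> b
  B -> S T0 | a
  T0 -> c

CYK table (by increasing span) — only the sub-triangle for w[1..2]:
  T[1,1] 'a' = {B,S}
  T[2,2] 'c' = {T0}  orig:{}
  T[1,2] 'ac' = {B}

Original NTs in T[1,2] deriving "ac": ["B"]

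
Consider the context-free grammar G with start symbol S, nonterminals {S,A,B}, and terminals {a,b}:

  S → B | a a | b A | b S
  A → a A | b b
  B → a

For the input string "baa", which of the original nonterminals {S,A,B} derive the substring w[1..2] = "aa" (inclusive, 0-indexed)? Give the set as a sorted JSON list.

CNF form of G:
  S -> T0 T0 | T1 A | T1 S | a
  A -> T0 A | T1 T1
  B -> a
  T0 -> a
  T1 -> b

Fill CYK table bottom-up — only the sub-triangle for w[1..2]:
  cell(1,1) a: {B,S,T0}  orig:{B,S}
  cell(2,2) a: {B,S,T0}  orig:{B,S}
  cell(1,2) aa: {S}

Original NTs in T[1,2] deriving "aa": ["S"]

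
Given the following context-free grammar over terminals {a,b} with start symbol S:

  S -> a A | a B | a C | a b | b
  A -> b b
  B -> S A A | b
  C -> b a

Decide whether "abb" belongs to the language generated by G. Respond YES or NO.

CNF form of G:
  S -> T1 A | T1 B | T1 C | T1 T0 | b
  A -> T0 T0
  B -> S X2 | b
  C -> T0 T1
  T0 -> b
  T1 -> a
  X2 -> A A

Fill CYK table bottom-up:
  cell(0,0) a: {T1}  orig:{}
  cell(1,1) b: {B,S,T0}  orig:{B,S}
  cell(2,2) b: {B,S,T0}  orig:{B,S}
  cell(0,1) ab: {S}
  cell(1,2) bb: {A}
  cell(0,2) abb: {S}

S ∈ T[0,2] ⇒ YES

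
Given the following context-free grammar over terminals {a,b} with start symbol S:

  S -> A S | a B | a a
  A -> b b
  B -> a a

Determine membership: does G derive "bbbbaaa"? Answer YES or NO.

CNF form of G:
  S -> A S | T1 B | T1 T1
  A -> T0 T0
  B -> T1 T1
  T0 -> b
  T1 -> a

Fill CYK table bottom-up:
  [0..0]={T0}  "b"  orig:{}
  [1..1]={T0}  "b"  orig:{}
  [2..2]={T0}  "b"  orig:{}
  [3..3]={T0}  "b"  orig:{}
  [4..4]={T1}  "a"  orig:{}
  [5..5]={T1}  "a"  orig:{}
  [6..6]={T1}  "a"  orig:{}
  [0..1]={A}  "bb"
  [1..2]={A}  "bb"
  [2..3]={A}  "bb"
  [3..4]=∅  "ba"
  [4..5]={B,S}  "aa"
  [5..6]={B,S}  "aa"
  [0..2]=∅  "bbb"
  [1..3]=∅  "bbb"
  [2..4]=∅  "bba"
  [3..5]=∅  "baa"
  [4..6]={S}  "aaa"
  [0..3]=∅  "bbbb"
  [1..4]=∅  "bbba"
  [2..5]={S}  "bbaa"
  [3..6]=∅  "baaa"
  [0..4]=∅  "bbbba"
  [1..5]=∅  "bbbaa"
  [2..6]={S}  "bbaaa"
  [0..5]={S}  "bbbbaa"
  [1..6]=∅  "bbbaaa"
  [0..6]={S}  "bbbbaaa"

S ∈ T[0,6] ⇒ YES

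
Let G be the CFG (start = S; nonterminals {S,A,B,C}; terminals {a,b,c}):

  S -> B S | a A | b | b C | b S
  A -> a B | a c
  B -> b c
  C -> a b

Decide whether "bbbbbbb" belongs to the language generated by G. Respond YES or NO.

Convert to CNF:
  S -> B S | T0 A | T2 C | T2 S | b
  A -> T0 B | T0 T1
  B -> T2 T1
  C -> T0 T2
  T0 -> a
  T1 -> c
  T2 -> b

CYK fill:
  cell(0,0) b: {S,T2}  orig:{S}
  cell(1,1) b: {S,T2}  orig:{S}
  cell(2,2) b: {S,T2}  orig:{S}
  cell(3,3) b: {S,T2}  orig:{S}
  cell(4,4) b: {S,T2}  orig:{S}
  cell(5,5) b: {S,T2}  orig:{S}
  cell(6,6) b: {S,T2}  orig:{S}
  cell(0,1) bb: {S}
  cell(1,2) bb: {S}
  cell(2,3) bb: {S}
  cell(3,4) bb: {S}
  cell(4,5) bb: {S}
  cell(5,6) bb: {S}
  cell(0,2) bbb: {S}
  cell(1,3) bbb: {S}
  cell(2,4) bbb: {S}
  cell(3,5) bbb: {S}
  cell(4,6) bbb: {S}
  cell(0,3) bbbb: {S}
  cell(1,4) bbbb: {S}
  cell(2,5) bbbb: {S}
  cell(3,6) bbbb: {S}
  cell(0,4) bbbbb: {S}
  cell(1,5) bbbbb: {S}
  cell(2,6) bbbbb: {S}
  cell(0,5) bbbbbb: {S}
  cell(1,6) bbbbbb: {S}
  cell(0,6) bbbbbbb: {S}

S ∈ T[0,6] ⇒ YES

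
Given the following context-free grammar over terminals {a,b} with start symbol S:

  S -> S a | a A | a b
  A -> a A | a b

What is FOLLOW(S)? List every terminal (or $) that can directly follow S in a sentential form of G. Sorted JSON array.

FIRST sets, iterate to fixpoint:
round 1:
  A via A→a A: +{a}
  S via S→a A: +{a}
  FIRST(S)={a}  FIRST(A)={a}
round 2: done
  FIRST(S)={a}  FIRST(A)={a}

FOLLOW iteration:
seed FOLLOW(S) with $
iter 1:
  S→S a: FOLLOW(S) ⊇ FIRST(a) = {a}; new: +{a}
  S→a A: FOLLOW(A) ⊇ FOLLOW(S) ⊇ {$,a}; new: +{$,a}
  S: {$,a}  A: {$,a}
iter 2: done
  S: {$,a}  A: {$,a}

FOLLOW(S) = ["$", "a"]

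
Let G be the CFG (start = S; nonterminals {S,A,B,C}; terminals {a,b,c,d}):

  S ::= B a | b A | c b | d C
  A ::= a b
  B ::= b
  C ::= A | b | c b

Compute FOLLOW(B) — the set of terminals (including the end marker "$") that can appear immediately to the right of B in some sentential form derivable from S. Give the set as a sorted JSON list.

FIRST iteration:
pass 1:
  A via A→a b: +{a}
  B via B→b: +{b}
  C via C→A: +{a}
  C via C→b: +{b}
  C via C→c b: +{c}
  S via S→B a: +{b}
  S via S→c b: +{c}
  S via S→d C: +{d}
  S: {b,c,d}  A: {a}  B: {b}  C: {a,b,c}
pass 2: (stable)
  S: {b,c,d}  A: {a}  B: {b}  C: {a,b,c}

FOLLOW iteration:
initialize: $ ∈ FOLLOW(S)
[1]
  S→B a: FOLLOW(B) ⊇ FIRST(a) = {a}; new: +{a}
  S→b A: FOLLOW(A) ⊇ FOLLOW(S) ⊇ {$}; new: +{$}
  S→d C: FOLLOW(C) ⊇ FOLLOW(S) ⊇ {$}; new: +{$}
  FOLLOW(S)={$}  FOLLOW(A)={$}  FOLLOW(B)={a}  FOLLOW(C)={$}
[2] done
  FOLLOW(S)={$}  FOLLOW(A)={$}  FOLLOW(B)={a}  FOLLOW(C)={$}

FOLLOW(B) = ["a"]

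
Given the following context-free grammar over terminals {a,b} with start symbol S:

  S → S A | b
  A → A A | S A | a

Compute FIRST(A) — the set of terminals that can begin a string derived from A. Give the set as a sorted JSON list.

FIRST iteration:
round 1:
  A via A→a: +{a}
  S via S→b: +{b}
  S: {b}  A: {a}
round 2:
  A via A→S A: +{b}
  S: {b}  A: {a,b}
round 3: done
  S: {b}  A: {a,b}

FIRST(A) = ["a", "b"]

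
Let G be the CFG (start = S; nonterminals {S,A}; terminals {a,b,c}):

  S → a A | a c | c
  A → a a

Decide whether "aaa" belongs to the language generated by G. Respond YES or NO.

CNF form of G:
  S -> T0 A | T0 T1 | c
  A -> T0 T0
  T0 -> a
  T1 -> c

Fill CYK table bottom-up:
  cell(0,0) a: {T0}  orig:{}
  cell(1,1) a: {T0}  orig:{}
  cell(2,2) a: {T0}  orig:{}
  cell(0,1) aa: {A}
  cell(1,2) aa: {A}
  cell(0,2) aaa: {S}

S ∈ T[0,2] ⇒ YES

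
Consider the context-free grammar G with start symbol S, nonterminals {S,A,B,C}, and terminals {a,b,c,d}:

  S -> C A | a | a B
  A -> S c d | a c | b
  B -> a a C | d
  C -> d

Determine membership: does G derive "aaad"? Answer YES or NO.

Convert to CNF:
  S -> C A | T2 B | a
  A -> S X3 | T2 T0 | b
  B -> T2 X4 | d
  C -> d
  T0 -> c
  T1 -> d
  T2 -> a
  X3 -> T0 T1
  X4 -> T2 C

CYK table (by increasing span):
  [0..0]={S,T2}  "a"  orig:{S}
  [1..1]={S,T2}  "a"  orig:{S}
  [2..2]={S,T2}  "a"  orig:{S}
  [3..3]={B,C,T1}  "d"  orig:{B,C}
  [0..1]=∅  "aa"
  [1..2]=∅  "aa"
  [2..3]={S,X4}  "ad"  orig:{S}
  [0..2]=∅  "aaa"
  [1..3]={B}  "aad"
  [0..3]={S}  "aaad"

S ∈ T[0,3] ⇒ YES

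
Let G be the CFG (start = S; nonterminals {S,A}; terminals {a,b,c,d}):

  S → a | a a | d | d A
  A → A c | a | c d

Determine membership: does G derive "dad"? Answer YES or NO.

Convert to CNF:
  S -> T1 A | T2 T2 | a | d
  A -> A T0 | T0 T1 | a
  T0 -> c
  T1 -> d
  T2 -> a

CYK table (by increasing span):
  T[0,0] 'd' = {S,T1}  orig:{S}
  T[1,1] 'a' = {A,S,T2}  orig:{A,S}
  T[2,2] 'd' = {S,T1}  orig:{S}
  T[0,1] 'da' = {S}
  T[1,2] 'ad' = ∅
  T[0,2] 'dad' = ∅

S ∉ T[0,2] ⇒ NO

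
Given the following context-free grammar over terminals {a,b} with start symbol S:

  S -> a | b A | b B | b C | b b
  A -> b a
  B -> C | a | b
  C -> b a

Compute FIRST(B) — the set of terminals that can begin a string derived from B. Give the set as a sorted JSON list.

FIRST sets, iterate to fixpoint:
iter 1:
  A via A→b a: +{b}
  B via B→a: +{a}
  B via B→b: +{b}
  C via C→b a: +{b}
  S via S→a: +{a}
  S via S→b A: +{b}
  FIRST[S]={a,b}  FIRST[A]={b}  FIRST[B]={a,b}  FIRST[C]={b}
iter 2: done
  FIRST[S]={a,b}  FIRST[A]={b}  FIRST[B]={a,b}  FIRST[C]={b}

FIRST(B) = ["a", "b"]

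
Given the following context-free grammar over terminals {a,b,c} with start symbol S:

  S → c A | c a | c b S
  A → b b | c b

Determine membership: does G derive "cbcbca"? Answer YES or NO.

CNF form of G:
  S -> T1 A | T1 T2 | T1 X3
  A -> T0 T0 | T1 T0
  T0 -> b
  T1 -> c
  T2 -> a
  X3 -> T0 S

Fill CYK table bottom-up:
  T[0,0] 'c' = {T1}  orig:{}
  T[1,1] 'b' = {T0}  orig:{}
  T[2,2] 'c' = {T1}  orig:{}
  T[3,3] 'b' = {T0}  orig:{}
  T[4,4] 'c' = {T1}  orig:{}
  T[5,5] 'a' = {T2}  orig:{}
  T[0,1] 'cb' = {A}
  T[1,2] 'bc' = ∅
  T[2,3] 'cb' = {A}
  T[3,4] 'bc' = ∅
  T[4,5] 'ca' = {S}
  T[0,2] 'cbc' = ∅
  T[1,3] 'bcb' = ∅
  T[2,4] 'cbc' = ∅
  T[3,5] 'bca' = {X3}  orig:{}
  T[0,3] 'cbcb' = ∅
  T[1,4] 'bcbc' = ∅
  T[2,5] 'cbca' = {S}
  T[0,4] 'cbcbc' = ∅
  T[1,5] 'bcbca' = {X3}  orig:{}
  T[0,5] 'cbcbca' = {S}

S ∈ T[0,5] ⇒ YES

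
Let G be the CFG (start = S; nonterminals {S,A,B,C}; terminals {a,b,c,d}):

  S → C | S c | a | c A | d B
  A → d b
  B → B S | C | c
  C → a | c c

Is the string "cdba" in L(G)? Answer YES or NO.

Convert to CNF:
  S -> S T2 | T0 B | T2 A | T2 T2 | a
  A -> T0 T1
  B -> B S | T2 T2 | a | c
  C -> T2 T2 | a
  T0 -> d
  T1 -> b
  T2 -> c

Fill CYK table bottom-up:
  [0..0]={B,T2}  "c"  orig:{B}
  [1..1]={T0}  "d"  orig:{}
  [2..2]={T1}  "b"  orig:{}
  [3..3]={B,C,S}  "a"
  [0..1]=∅  "cd"
  [1..2]={A}  "db"
  [2..3]=∅  "ba"
  [0..2]={S}  "cdb"
  [1..3]=∅  "dba"
  [0..3]=∅  "cdba"

S ∉ T[0,3] ⇒ NO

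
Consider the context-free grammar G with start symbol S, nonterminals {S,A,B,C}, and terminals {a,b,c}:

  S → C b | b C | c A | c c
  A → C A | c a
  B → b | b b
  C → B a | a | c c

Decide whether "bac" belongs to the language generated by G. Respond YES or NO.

Convert to CNF:
  S -> C T2 | T0 A | T0 T0 | T2 C
  A -> C A | T0 T1
  B -> T2 T2 | b
  C -> B T1 | T0 T0 | a
  T0 -> c
  T1 -> a
  T2 -> b

Fill CYK table bottom-up:
  [0..0]={B,T2}  "b"  orig:{B}
  [1..1]={C,T1}  "a"  orig:{C}
  [2..2]={T0}  "c"  orig:{}
  [0..1]={C,S}  "ba"
  [1..2]=∅  "ac"
  [0..2]=∅  "bac"

S ∉ T[0,2] ⇒ NO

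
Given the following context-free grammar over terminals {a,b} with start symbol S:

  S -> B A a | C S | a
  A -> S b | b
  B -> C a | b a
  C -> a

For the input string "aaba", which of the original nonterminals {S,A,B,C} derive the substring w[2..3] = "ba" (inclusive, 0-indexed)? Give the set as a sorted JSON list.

CNF form of G:
  S -> B X2 | C S | a
  A -> S T0 | b
  B -> C T1 | T0 T1
  C -> a
  T0 -> b
  T1 -> a
  X2 -> A T1

CYK table (by increasing span), restricted to cells inside w[2..3]:
  cell(2,2) b: {A,T0}  orig:{A}
  cell(3,3) a: {C,S,T1}  orig:{C,S}
  cell(2,3) ba: {B,X2}  orig:{B}

Original NTs in T[2,3] deriving "ba": ["B"]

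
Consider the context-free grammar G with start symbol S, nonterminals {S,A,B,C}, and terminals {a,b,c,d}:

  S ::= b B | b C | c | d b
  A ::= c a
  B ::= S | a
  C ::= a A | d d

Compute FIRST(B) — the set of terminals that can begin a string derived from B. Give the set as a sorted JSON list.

Compute FIRST by fixpoint:
iter 1:
  A via A→c a: +{c}
  B via B→a: +{a}
  C via C→a A: +{a}
  C via C→d d: +{d}
  S via S→b B: +{b}
  S via S→c: +{c}
  S via S→d b: +{d}
  FIRST(S)={b,c,d}  FIRST(A)={c}  FIRST(B)={a}  FIRST(C)={a,d}
iter 2:
  B via B→S: +{b,c,d}
  FIRST(S)={b,c,d}  FIRST(A)={c}  FIRST(B)={a,b,c,d}  FIRST(C)={a,d}
iter 3: — fixpoint
  FIRST(S)={b,c,d}  FIRST(A)={c}  FIRST(B)={a,b,c,d}  FIRST(C)={a,d}

FIRST(B) = ["a", "b", "c", "d"]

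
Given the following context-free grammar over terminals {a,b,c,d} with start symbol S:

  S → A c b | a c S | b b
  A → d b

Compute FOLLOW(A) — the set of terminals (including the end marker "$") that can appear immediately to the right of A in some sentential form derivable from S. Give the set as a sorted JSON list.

FIRST iteration:
[1]
  A via A→d b: +{d}
  S via S→A c b: +{d}
  S via S→a c S: +{a}
  S via S→b b: +{b}
  S: {a,b,d}  A: {d}
[2] — fixpoint
  S: {a,b,d}  A: {d}

FOLLOW sets:
seed FOLLOW(S) with $
iter 1:
  S→A c b: FOLLOW(A) ⊇ FIRST(c) = {c}; new: +{c}
  FOLLOW[S]={$}  FOLLOW[A]={c}
iter 2: (stable)
  FOLLOW[S]={$}  FOLLOW[A]={c}

FOLLOW(A) = ["c"]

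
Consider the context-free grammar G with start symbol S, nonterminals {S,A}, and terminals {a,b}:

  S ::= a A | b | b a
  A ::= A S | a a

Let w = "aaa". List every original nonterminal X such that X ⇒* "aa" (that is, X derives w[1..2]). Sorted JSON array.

CNF form of G:
  S -> T0 A | T1 T0 | b
  A -> A S | T0 T0
  T0 -> a
  T1 -> b

Fill CYK table bottom-up (cells [i..j] with 1 ≤ i ≤ j ≤ 2 only):
  cell(1,1) a: {T0}  orig:{}
  cell(2,2) a: {T0}  orig:{}
  cell(1,2) aa: {A}

Original NTs in T[1,2] deriving "aa": ["A"]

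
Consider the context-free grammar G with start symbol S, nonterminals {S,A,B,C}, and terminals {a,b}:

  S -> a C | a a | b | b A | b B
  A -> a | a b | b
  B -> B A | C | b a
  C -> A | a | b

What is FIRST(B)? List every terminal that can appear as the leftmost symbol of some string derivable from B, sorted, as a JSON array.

FIRST iteration:
iter 1:
  A via A→a: +{a}
  A via A→b: +{b}
  B via B→b a: +{b}
  C via C→A: +{a,b}
  S via S→a C: +{a}
  S via S→b: +{b}
  FIRST(S)={a,b}  FIRST(A)={a,b}  FIRST(B)={b}  FIRST(C)={a,b}
iter 2:
  B via B→C: +{a}
  FIRST(S)={a,b}  FIRST(A)={a,b}  FIRST(B)={a,b}  FIRST(C)={a,b}
iter 3: done
  FIRST(S)={a,b}  FIRST(A)={a,b}  FIRST(B)={a,b}  FIRST(C)={a,b}

FIRST(B) = ["a", "b"]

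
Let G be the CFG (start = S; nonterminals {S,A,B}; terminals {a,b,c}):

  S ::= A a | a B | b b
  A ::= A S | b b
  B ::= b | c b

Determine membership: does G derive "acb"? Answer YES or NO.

CNF form of G:
  S -> A T2 | T0 T0 | T2 B
  A -> A S | T0 T0
  B -> T1 T0 | b
  T0 -> b
  T1 -> c
  T2 -> a

Fill CYK table bottom-up:
  T[0,0] 'a' = {T2}  orig:{}
  T[1,1] 'c' = {T1}  orig:{}
  T[2,2] 'b' = {B,T0}  orig:{B}
  T[0,1] 'ac' = ∅
  T[1,2] 'cb' = {B}
  T[0,2] 'acb' = {S}

S ∈ T[0,2] ⇒ YES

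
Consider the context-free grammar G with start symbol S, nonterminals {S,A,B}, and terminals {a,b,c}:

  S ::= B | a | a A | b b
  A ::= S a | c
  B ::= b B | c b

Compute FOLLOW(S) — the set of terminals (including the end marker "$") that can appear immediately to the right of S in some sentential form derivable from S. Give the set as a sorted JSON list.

FIRST sets, iterate to fixpoint:
round 1:
  A via A→c: +{c}
  B via B→b B: +{b}
  B via B→c b: +{c}
  S via S→B: +{b,c}
  S via S→a: +{a}
  FIRST[S]={a,b,c}  FIRST[A]={c}  FIRST[B]={b,c}
round 2:
  A via A→S a: +{a,b}
  FIRST[S]={a,b,c}  FIRST[A]={a,b,c}  FIRST[B]={b,c}
round 3: — fixpoint
  FIRST[S]={a,b,c}  FIRST[A]={a,b,c}  FIRST[B]={b,c}

Compute FOLLOW by fixpoint:
initialize: $ ∈ FOLLOW(S)
round 1:
  A→S a: FOLLOW(S) ⊇ FIRST(a) = {a}; new: +{a}
  S→B: FOLLOW(B) ⊇ FOLLOW(S) ⊇ {$,a}; new: +{$,a}
  S→a A: FOLLOW(A) ⊇ FOLLOW(S) ⊇ {$,a}; new: +{$,a}
  FOLLOW(S)={$,a}  FOLLOW(A)={$,a}  FOLLOW(B)={$,a}
round 2: (no change)
  FOLLOW(S)={$,a}  FOLLOW(A)={$,a}  FOLLOW(B)={$,a}

FOLLOW(S) = ["$", "a"]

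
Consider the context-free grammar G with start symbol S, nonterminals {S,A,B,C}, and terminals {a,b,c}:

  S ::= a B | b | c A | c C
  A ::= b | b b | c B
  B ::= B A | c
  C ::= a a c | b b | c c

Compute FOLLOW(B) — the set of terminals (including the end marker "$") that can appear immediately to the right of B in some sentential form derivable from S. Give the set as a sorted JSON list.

FIRST sets, iterate to fixpoint:
[1]
  A via A→b: +{b}
  A via A→c B: +{c}
  B via B→c: +{c}
  C via C→a a c: +{a}
  C via C→b b: +{b}
  C via C→c c: +{c}
  S via S→a B: +{a}
  S via S→b: +{b}
  S via S→c A: +{c}
  FIRST[S]={a,b,c}  FIRST[A]={b,c}  FIRST[B]={c}  FIRST[C]={a,b,c}
[2] — fixpoint
  FIRST[S]={a,b,c}  FIRST[A]={b,c}  FIRST[B]={c}  FIRST[C]={a,b,c}

Compute FOLLOW by fixpoint:
seed FOLLOW(S) with $
pass 1:
  B→B A: FOLLOW(B) ⊇ FIRST(A) = {b,c}; new: +{b,c}
  B→B A: FOLLOW(A) ⊇ FOLLOW(B) ⊇ {b,c}; new: +{b,c}
  S→a B: FOLLOW(B) ⊇ FOLLOW(S) ⊇ {$}; new: +{$}
  S→c A: FOLLOW(A) ⊇ FOLLOW(S) ⊇ {$}; new: +{$}
  S→c C: FOLLOW(C) ⊇ FOLLOW(S) ⊇ {$}; new: +{$}
  S: {$}  A: {$,b,c}  B: {$,b,c}  C: {$}
pass 2: (stable)
  S: {$}  A: {$,b,c}  B: {$,b,c}  C: {$}

FOLLOW(B) = ["$", "b", "c"]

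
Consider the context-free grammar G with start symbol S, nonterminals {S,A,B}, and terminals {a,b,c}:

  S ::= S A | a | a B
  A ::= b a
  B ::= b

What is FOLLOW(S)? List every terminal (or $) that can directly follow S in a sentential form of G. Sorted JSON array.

FIRST iteration:
pass 1:
  A via A→b a: +{b}
  B via B→b: +{b}
  S via S→a: +{a}
  FIRST[S]={a}  FIRST[A]={b}  FIRST[B]={b}
pass 2: (no change)
  FIRST[S]={a}  FIRST[A]={b}  FIRST[B]={b}

FOLLOW sets:
FOLLOW(S) := {$}
pass 1:
  S→S A: FOLLOW(S) ⊇ FIRST(A) = {b}; new: +{b}
  S→S A: FOLLOW(A) ⊇ FOLLOW(S) ⊇ {$,b}; new: +{$,b}
  S→a B: FOLLOW(B) ⊇ FOLLOW(S) ⊇ {$,b}; new: +{$,b}
  FOLLOW[S]={$,b}  FOLLOW[A]={$,b}  FOLLOW[B]={$,b}
pass 2: done
  FOLLOW[S]={$,b}  FOLLOW[A]={$,b}  FOLLOW[B]={$,b}

FOLLOW(S) = ["$", "b"]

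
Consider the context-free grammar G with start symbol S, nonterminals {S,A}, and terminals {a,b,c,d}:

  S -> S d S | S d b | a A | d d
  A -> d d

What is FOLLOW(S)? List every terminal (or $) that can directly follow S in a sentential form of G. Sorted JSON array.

FIRST iteration:
iter 1:
  A via A→d d: +{d}
  S via S→a A: +{a}
  S via S→d d: +{d}
  S: {a,d}  A: {d}
iter 2: (stable)
  S: {a,d}  A: {d}

Compute FOLLOW by fixpoint:
seed FOLLOW(S) with $
[1]
  S→S d S: FOLLOW(S) ⊇ FIRST(d) = {d}; new: +{d}
  S→a A: FOLLOW(A) ⊇ FOLLOW(S) ⊇ {$,d}; new: +{$,d}
  FOLLOW(S)={$,d}  FOLLOW(A)={$,d}
[2] done
  FOLLOW(S)={$,d}  FOLLOW(A)={$,d}

FOLLOW(S) = ["$", "d"]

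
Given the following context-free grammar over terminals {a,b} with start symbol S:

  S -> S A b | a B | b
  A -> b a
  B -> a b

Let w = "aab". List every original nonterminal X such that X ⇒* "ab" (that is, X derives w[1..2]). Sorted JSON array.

CNF form of G:
  S -> S X2 | T1 B | b
  A -> T0 T1
  B -> T1 T0
  T0 -> b
  T1 -> a
  X2 -> A T0

CYK fill (cells [i..j] with 1 ≤ i ≤ j ≤ 2 only):
  [1..1]={T1}  "a"  orig:{}
  [2..2]={S,T0}  "b"  orig:{S}
  [1..2]={B}  "ab"

Original NTs in T[1,2] deriving "ab": ["B"]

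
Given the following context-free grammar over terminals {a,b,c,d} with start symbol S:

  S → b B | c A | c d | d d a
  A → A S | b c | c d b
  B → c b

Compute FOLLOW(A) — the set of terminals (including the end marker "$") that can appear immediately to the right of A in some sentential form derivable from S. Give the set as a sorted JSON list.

FIRST iteration:
pass 1:
  A via A→b c: +{b}
  A via A→c d b: +{c}
  B via B→c b: +{c}
  S via S→b B: +{b}
  S via S→c A: +{c}
  S via S→d d a: +{d}
  S: {b,c,d}  A: {b,c}  B: {c}
pass 2: (no change)
  S: {b,c,d}  A: {b,c}  B: {c}

FOLLOW iteration:
seed FOLLOW(S) with $
[1]
  A→A S: FOLLOW(A) ⊇ FIRST(S) = {b,c,d}; new: +{b,c,d}
  A→A S: FOLLOW(S) ⊇ FOLLOW(A) ⊇ {b,c,d}; new: +{b,c,d}
  S→b B: FOLLOW(B) ⊇ FOLLOW(S) ⊇ {$,b,c,d}; new: +{$,b,c,d}
  S→c A: FOLLOW(A) ⊇ FOLLOW(S) ⊇ {$,b,c,d}; new: +{$}
  FOLLOW[S]={$,b,c,d}  FOLLOW[A]={$,b,c,d}  FOLLOW[B]={$,b,c,d}
[2] done
  FOLLOW[S]={$,b,c,d}  FOLLOW[A]={$,b,c,d}  FOLLOW[B]={$,b,c,d}

FOLLOW(A) = ["$", "b", "c", "d"]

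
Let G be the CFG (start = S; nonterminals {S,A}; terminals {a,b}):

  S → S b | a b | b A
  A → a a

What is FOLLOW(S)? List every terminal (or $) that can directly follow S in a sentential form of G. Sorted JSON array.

Compute FIRST by fixpoint:
[1]
  A via A→a a: +{a}
  S via S→a b: +{a}
  S via S→b A: +{b}
  FIRST[S]={a,b}  FIRST[A]={a}
[2] (stable)
  FIRST[S]={a,b}  FIRST[A]={a}

Compute FOLLOW by fixpoint:
FOLLOW(S) := {$}
iter 1:
  S→S b: FOLLOW(S) ⊇ FIRST(b) = {b}; new: +{b}
  S→b A: FOLLOW(A) ⊇ FOLLOW(S) ⊇ {$,b}; new: +{$,b}
  FOLLOW[S]={$,b}  FOLLOW[A]={$,b}
iter 2: (stable)
  FOLLOW[S]={$,b}  FOLLOW[A]={$,b}

FOLLOW(S) = ["$", "b"]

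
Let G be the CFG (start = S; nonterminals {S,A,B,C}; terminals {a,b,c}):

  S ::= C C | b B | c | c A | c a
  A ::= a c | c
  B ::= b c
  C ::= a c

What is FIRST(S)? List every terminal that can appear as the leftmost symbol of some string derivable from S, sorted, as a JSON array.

FIRST iteration:
pass 1:
  A via A→a c: +{a}
  A via A→c: +{c}
  B via B→b c: +{b}
  C via C→a c: +{a}
  S via S→C C: +{a}
  S via S→b B: +{b}
  S via S→c: +{c}
  S: {a,b,c}  A: {a,c}  B: {b}  C: {a}
pass 2: (no change)
  S: {a,b,c}  A: {a,c}  B: {b}  C: {a}

FIRST(S) = ["a", "b", "c"]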